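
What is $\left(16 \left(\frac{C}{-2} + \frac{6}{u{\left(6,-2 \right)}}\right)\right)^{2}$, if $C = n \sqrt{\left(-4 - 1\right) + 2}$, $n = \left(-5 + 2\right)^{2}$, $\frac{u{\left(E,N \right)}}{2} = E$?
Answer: $-15488 - 1152 i \sqrt{3} \approx -15488.0 - 1995.3 i$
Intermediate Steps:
$u{\left(E,N \right)} = 2 E$
$n = 9$ ($n = \left(-3\right)^{2} = 9$)
$C = 9 i \sqrt{3}$ ($C = 9 \sqrt{\left(-4 - 1\right) + 2} = 9 \sqrt{-5 + 2} = 9 \sqrt{-3} = 9 i \sqrt{3} \approx 15.588 i$)
$\left(16 \left(\frac{C}{-2} + \frac{6}{u{\left(6,-2 \right)}}\right)\right)^{2} = \left(16 \left(\frac{9 i \sqrt{3}}{-2} + \frac{6}{2 \cdot 6}\right)\right)^{2} = \left(16 \left(9 i \sqrt{3} \left(- \frac{1}{2}\right) + \frac{6}{12}\right)\right)^{2} = \left(16 \left(- \frac{9 i \sqrt{3}}{2} + 6 \cdot \frac{1}{12}\right)\right)^{2} = \left(16 \left(- \frac{9 i \sqrt{3}}{2} + \frac{1}{2}\right)\right)^{2} = \left(16 \left(\frac{1}{2} - \frac{9 i \sqrt{3}}{2}\right)\right)^{2} = \left(8 - 72 i \sqrt{3}\right)^{2}$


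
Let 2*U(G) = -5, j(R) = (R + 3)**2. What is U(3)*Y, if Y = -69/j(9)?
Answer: 115/96 ≈ 1.1979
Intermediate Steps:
j(R) = (3 + R)**2
U(G) = -5/2 (U(G) = (1/2)*(-5) = -5/2)
Y = -23/48 (Y = -69/(3 + 9)**2 = -69/(12**2) = -69/144 = -69*1/144 = -23/48 ≈ -0.47917)
U(3)*Y = -5/2*(-23/48) = 115/96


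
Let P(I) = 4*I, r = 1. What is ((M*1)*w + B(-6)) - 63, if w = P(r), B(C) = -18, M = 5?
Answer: -61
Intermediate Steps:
w = 4 (w = 4*1 = 4)
((M*1)*w + B(-6)) - 63 = ((5*1)*4 - 18) - 63 = (5*4 - 18) - 63 = (20 - 18) - 63 = 2 - 63 = -61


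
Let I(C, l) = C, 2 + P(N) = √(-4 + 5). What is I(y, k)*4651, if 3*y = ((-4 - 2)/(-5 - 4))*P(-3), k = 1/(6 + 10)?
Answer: -9302/9 ≈ -1033.6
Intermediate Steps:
P(N) = -1 (P(N) = -2 + √(-4 + 5) = -2 + √1 = -2 + 1 = -1)
k = 1/16 ≈ 0.062500
y = -2/9 (y = (((-4 - 2)/(-5 - 4))*(-1))/3 = (-6/(-9)*(-1))/3 = (-6*(-⅑)*(-1))/3 = ((⅔)*(-1))/3 = (⅓)*(-⅔) = -2/9 ≈ -0.22222)
I(y, k)*4651 = -2/9*4651 = -9302/9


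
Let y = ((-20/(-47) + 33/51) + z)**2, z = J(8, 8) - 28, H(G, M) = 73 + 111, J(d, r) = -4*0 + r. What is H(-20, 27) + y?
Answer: 346170913/638401 ≈ 542.25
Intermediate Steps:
J(d, r) = r (J(d, r) = 0 + r = r)
H(G, M) = 184
z = -20 (z = 8 - 28 = -20)
y = 228705129/638401 (y = ((-20/(-47) + 33/51) - 20)**2 = ((-20*(-1/47) + 33*(1/51)) - 20)**2 = ((20/47 + 11/17) - 20)**2 = (857/799 - 20)**2 = (-15123/799)**2 = 228705129/638401 ≈ 358.25)
H(-20, 27) + y = 184 + 228705129/638401 = 346170913/638401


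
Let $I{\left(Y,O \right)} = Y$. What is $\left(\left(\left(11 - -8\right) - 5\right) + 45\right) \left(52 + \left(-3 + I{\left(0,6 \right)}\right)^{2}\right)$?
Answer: $3599$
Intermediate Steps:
$\left(\left(\left(11 - -8\right) - 5\right) + 45\right) \left(52 + \left(-3 + I{\left(0,6 \right)}\right)^{2}\right) = \left(\left(\left(11 - -8\right) - 5\right) + 45\right) \left(52 + \left(-3 + 0\right)^{2}\right) = \left(\left(\left(11 + 8\right) - 5\right) + 45\right) \left(52 + \left(-3\right)^{2}\right) = \left(\left(19 - 5\right) + 45\right) \left(52 + 9\right) = \left(14 + 45\right) 61 = 59 \cdot 61 = 3599$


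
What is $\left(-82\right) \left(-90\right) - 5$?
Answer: $7375$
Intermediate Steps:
$\left(-82\right) \left(-90\right) - 5 = 7380 - 5 = 7375$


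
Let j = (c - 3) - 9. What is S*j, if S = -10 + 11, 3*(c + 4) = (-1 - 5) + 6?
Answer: -16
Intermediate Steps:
c = -4 (c = -4 + ((-1 - 5) + 6)/3 = -4 + (-6 + 6)/3 = -4 + (1/3)*0 = -4 + 0 = -4)
j = -16 (j = (-4 - 3) - 9 = -7 - 9 = -16)
S = 1
S*j = 1*(-16) = -16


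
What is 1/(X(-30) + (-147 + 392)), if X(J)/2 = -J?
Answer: 1/305 ≈ 0.0032787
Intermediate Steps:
X(J) = -2*J (X(J) = 2*(-J) = -2*J)
1/(X(-30) + (-147 + 392)) = 1/(-2*(-30) + (-147 + 392)) = 1/(60 + 245) = 1/305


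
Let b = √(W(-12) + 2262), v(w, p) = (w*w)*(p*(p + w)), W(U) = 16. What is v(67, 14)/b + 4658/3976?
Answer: 2329/1988 + 37989*√2278/17 ≈ 1.0666e+5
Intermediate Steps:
v(w, p) = p*w²*(p + w) (v(w, p) = w²*(p*(p + w)) = p*w²*(p + w))
b = √2278 (b = √(16 + 2262) = √2278 ≈ 47.728)
v(67, 14)/b + 4658/3976 = (14*67²*(14 + 67))/(√2278) + 4658/3976 = (14*4489*81)*(√2278/2278) + 4658*(1/3976) = 5090526*(√2278/2278) + 2329/1988 = 37989*√2278/17 + 2329/1988 = 2329/1988 + 37989*√2278/17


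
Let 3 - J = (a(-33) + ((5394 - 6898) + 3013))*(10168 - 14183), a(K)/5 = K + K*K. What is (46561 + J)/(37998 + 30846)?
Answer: 27304399/68844 ≈ 396.61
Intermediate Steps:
a(K) = 5*K + 5*K**2 (a(K) = 5*(K + K*K) = 5*(K + K**2) = 5*K + 5*K**2)
J = 27257838 (J = 3 - (5*(-33)*(1 - 33) + ((5394 - 6898) + 3013))*(10168 - 14183) = 3 - (5*(-33)*(-32) + (-1504 + 3013))*(-4015) = 3 - (5280 + 1509)*(-4015) = 3 - 6789*(-4015) = 3 - 1*(-27257835) = 3 + 27257835 = 27257838)
(46561 + J)/(37998 + 30846) = (46561 + 27257838)/(37998 + 30846) = 27304399/68844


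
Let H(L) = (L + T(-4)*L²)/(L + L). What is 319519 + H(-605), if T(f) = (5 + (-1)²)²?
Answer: 617259/2 ≈ 3.0863e+5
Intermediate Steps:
T(f) = 36 (T(f) = (5 + 1)² = 6² = 36)
H(L) = (L + 36*L²)/(2*L) (H(L) = (L + 36*L²)/(L + L) = (L + 36*L²)/((2*L)) = (L + 36*L²)*(1/(2*L)) = (L + 36*L²)/(2*L))
319519 + H(-605) = 319519 + (½ + 18*(-605)) = 319519 + (½ - 10890) = 319519 - 21779/2 = 617259/2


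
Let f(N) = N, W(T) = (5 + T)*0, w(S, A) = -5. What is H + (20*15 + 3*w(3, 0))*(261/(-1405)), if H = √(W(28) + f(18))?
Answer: -14877/281 + 3*√2 ≈ -48.700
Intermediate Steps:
W(T) = 0
H = 3*√2 (H = √(0 + 18) = √18 = 3*√2 ≈ 4.2426)
H + (20*15 + 3*w(3, 0))*(261/(-1405)) = 3*√2 + (20*15 + 3*(-5))*(261/(-1405)) = 3*√2 + (300 - 15)*(261*(-1/1405)) = 3*√2 + 285*(-261/1405) = 3*√2 - 14877/281 = -14877/281 + 3*√2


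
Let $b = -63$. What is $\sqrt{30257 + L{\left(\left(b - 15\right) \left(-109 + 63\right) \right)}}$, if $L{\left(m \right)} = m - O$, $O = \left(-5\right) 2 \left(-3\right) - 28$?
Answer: $\sqrt{33843} \approx 183.96$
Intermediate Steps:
$O = 2$ ($O = \left(-10\right) \left(-3\right) - 28 = 30 - 28 = 2$)
$L{\left(m \right)} = -2 + m$ ($L{\left(m \right)} = m - 2 = -2 + m$)
$\sqrt{30257 + L{\left(\left(b - 15\right) \left(-109 + 63\right) \right)}} = \sqrt{30257 - \left(2 - \left(-63 - 15\right) \left(-109 + 63\right)\right)} = \sqrt{30257 - -3586} = \sqrt{30257 + \left(-2 + 3588\right)} = \sqrt{30257 + 3586} = \sqrt{33843}$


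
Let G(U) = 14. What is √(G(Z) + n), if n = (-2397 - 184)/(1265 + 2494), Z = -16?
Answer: √188119155/3759 ≈ 3.6488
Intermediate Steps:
n = -2581/3759 ≈ -0.68662
√(G(Z) + n) = √(14 - 2581/3759) = √(50045/3759) = √188119155/3759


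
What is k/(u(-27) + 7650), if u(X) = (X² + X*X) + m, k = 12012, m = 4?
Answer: 3003/2278 ≈ 1.3183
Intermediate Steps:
u(X) = 4 + 2*X² (u(X) = (X² + X*X) + 4 = (X² + X²) + 4 = 2*X² + 4 = 4 + 2*X²)
k/(u(-27) + 7650) = 12012/((4 + 2*(-27)²) + 7650) = 12012/((4 + 2*729) + 7650) = 12012/((4 + 1458) + 7650) = 12012/(1462 + 7650) = 12012/9112 = 12012*(1/9112) = 3003/2278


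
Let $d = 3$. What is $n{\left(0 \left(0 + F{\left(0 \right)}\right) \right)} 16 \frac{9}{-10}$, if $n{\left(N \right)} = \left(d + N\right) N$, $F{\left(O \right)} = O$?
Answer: $0$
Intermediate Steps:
$n{\left(N \right)} = N \left(3 + N\right)$ ($n{\left(N \right)} = \left(3 + N\right) N = N \left(3 + N\right)$)
$n{\left(0 \left(0 + F{\left(0 \right)}\right) \right)} 16 \frac{9}{-10} = 0 \left(0 + 0\right) \left(3 + 0 \left(0 + 0\right)\right) 16 \frac{9}{-10} = 0 \cdot 0 \left(3 + 0 \cdot 0\right) 16 \cdot 9 \left(- \frac{1}{10}\right) = 0 \left(3 + 0\right) 16 \left(- \frac{9}{10}\right) = 0 \cdot 3 \cdot 16 \left(- \frac{9}{10}\right) = 0 \cdot 16 \left(- \frac{9}{10}\right) = 0 \left(- \frac{9}{10}\right) = 0$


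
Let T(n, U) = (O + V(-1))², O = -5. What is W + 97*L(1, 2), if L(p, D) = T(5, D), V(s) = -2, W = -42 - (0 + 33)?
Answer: 4678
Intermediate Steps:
W = -75 (W = -42 - 1*33 = -42 - 33 = -75)
T(n, U) = 49 (T(n, U) = (-5 - 2)² = (-7)² = 49)
L(p, D) = 49
W + 97*L(1, 2) = -75 + 97*49 = -75 + 4753 = 4678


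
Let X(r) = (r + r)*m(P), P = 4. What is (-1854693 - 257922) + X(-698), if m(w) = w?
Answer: -2118199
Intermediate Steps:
X(r) = 8*r (X(r) = (r + r)*4 = (2*r)*4 = 8*r)
(-1854693 - 257922) + X(-698) = (-1854693 - 257922) + 8*(-698) = -2112615 - 5584 = -2118199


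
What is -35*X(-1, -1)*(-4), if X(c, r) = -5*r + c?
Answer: 560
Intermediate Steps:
X(c, r) = c - 5*r
-35*X(-1, -1)*(-4) = -35*(-1 - 5*(-1))*(-4) = -35*(-1 + 5)*(-4) = -35*4*(-4) = -140*(-4) = 560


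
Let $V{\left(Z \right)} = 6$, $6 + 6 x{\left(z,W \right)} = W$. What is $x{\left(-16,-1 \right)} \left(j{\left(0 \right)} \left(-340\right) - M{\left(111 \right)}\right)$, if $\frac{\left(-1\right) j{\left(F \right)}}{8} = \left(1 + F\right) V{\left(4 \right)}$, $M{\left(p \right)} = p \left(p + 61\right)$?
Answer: $3234$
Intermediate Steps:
$M{\left(p \right)} = p \left(61 + p\right)$
$x{\left(z,W \right)} = -1 + \frac{W}{6}$
$j{\left(F \right)} = -48 - 48 F$ ($j{\left(F \right)} = - 8 \left(1 + F\right) 6 = - 8 \left(6 + 6 F\right) = -48 - 48 F$)
$x{\left(-16,-1 \right)} \left(j{\left(0 \right)} \left(-340\right) - M{\left(111 \right)}\right) = \left(-1 + \frac{1}{6} \left(-1\right)\right) \left(\left(-48 - 0\right) \left(-340\right) - 111 \left(61 + 111\right)\right) = \left(-1 - \frac{1}{6}\right) \left(\left(-48 + 0\right) \left(-340\right) - 111 \cdot 172\right) = - \frac{7 \left(\left(-48\right) \left(-340\right) - 19092\right)}{6} = - \frac{7 \left(16320 - 19092\right)}{6} = \left(- \frac{7}{6}\right) \left(-2772\right) = 3234$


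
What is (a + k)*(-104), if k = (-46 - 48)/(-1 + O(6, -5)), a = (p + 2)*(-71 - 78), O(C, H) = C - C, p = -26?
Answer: -381680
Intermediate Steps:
O(C, H) = 0
a = 3576 (a = (-26 + 2)*(-71 - 78) = -24*(-149) = 3576)
k = 94 (k = (-46 - 48)/(-1 + 0) = -94/(-1) = -94*(-1) = 94)
(a + k)*(-104) = (3576 + 94)*(-104) = 3670*(-104) = -381680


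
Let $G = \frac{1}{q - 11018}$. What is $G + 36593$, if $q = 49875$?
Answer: $\frac{1421894202}{38857} \approx 36593.0$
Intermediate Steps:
$G = \frac{1}{38857}$ ($G = \frac{1}{49875 - 11018} = \frac{1}{38857} \approx 2.5735 \cdot 10^{-5}$)
$G + 36593 = \frac{1}{38857} + 36593 = \frac{1421894202}{38857}$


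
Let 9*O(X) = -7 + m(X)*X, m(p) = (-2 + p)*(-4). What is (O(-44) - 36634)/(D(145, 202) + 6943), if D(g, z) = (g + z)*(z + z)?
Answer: -112603/441393 ≈ -0.25511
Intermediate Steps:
D(g, z) = 2*z*(g + z) (D(g, z) = (g + z)*(2*z) = 2*z*(g + z))
m(p) = 8 - 4*p
O(X) = -7/9 + X*(8 - 4*X)/9 (O(X) = (-7 + (8 - 4*X)*X)/9 = (-7 + X*(8 - 4*X))/9 = -7/9 + X*(8 - 4*X)/9)
(O(-44) - 36634)/(D(145, 202) + 6943) = ((-7/9 - 4/9*(-44)*(-2 - 44)) - 36634)/(2*202*(145 + 202) + 6943) = ((-7/9 - 4/9*(-44)*(-46)) - 36634)/(2*202*347 + 6943) = ((-7/9 - 8096/9) - 36634)/(140188 + 6943) = (-2701/3 - 36634)/147131 = -112603/3*1/147131 = -112603/441393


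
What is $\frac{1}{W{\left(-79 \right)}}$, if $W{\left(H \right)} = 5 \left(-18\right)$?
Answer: $- \frac{1}{90} \approx -0.011111$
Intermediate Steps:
$W{\left(H \right)} = -90$
$\frac{1}{W{\left(-79 \right)}} = \frac{1}{-90} = - \frac{1}{90}$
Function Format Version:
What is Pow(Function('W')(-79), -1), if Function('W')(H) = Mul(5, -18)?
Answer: Rational(-1, 90) ≈ -0.011111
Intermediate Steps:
Function('W')(H) = -90
Pow(Function('W')(-79), -1) = Pow(-90, -1) = Rational(-1, 90)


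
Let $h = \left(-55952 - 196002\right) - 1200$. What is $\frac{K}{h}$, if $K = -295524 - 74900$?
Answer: $\frac{185212}{126577} \approx 1.4632$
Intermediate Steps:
$h = -253154$ ($h = -251954 - 1200 = -253154$)
$K = -370424$ ($K = -295524 - 74900 = -370424$)
$\frac{K}{h} = - \frac{370424}{-253154} = \left(-370424\right) \left(- \frac{1}{253154}\right) = \frac{185212}{126577}$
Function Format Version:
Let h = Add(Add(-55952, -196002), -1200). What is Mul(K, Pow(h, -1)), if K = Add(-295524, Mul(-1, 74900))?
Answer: Rational(185212, 126577) ≈ 1.4632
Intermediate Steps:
h = -253154 (h = Add(-251954, -1200) = -253154)
K = -370424 (K = Add(-295524, -74900) = -370424)
Mul(K, Pow(h, -1)) = Mul(-370424, Pow(-253154, -1)) = Mul(-370424, Rational(-1, 253154)) = Rational(185212, 126577)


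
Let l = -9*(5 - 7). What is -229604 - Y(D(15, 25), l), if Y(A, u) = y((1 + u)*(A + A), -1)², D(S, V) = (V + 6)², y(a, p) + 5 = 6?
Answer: -229605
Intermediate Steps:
y(a, p) = 1 (y(a, p) = -5 + 6 = 1)
D(S, V) = (6 + V)²
l = 18 (l = -9*(-2) = 18)
Y(A, u) = 1 (Y(A, u) = 1² = 1)
-229604 - Y(D(15, 25), l) = -229604 - 1*1 = -229604 - 1 = -229605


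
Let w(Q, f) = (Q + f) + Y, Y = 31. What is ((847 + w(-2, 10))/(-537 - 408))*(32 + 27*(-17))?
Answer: 54046/135 ≈ 400.34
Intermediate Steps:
w(Q, f) = 31 + Q + f (w(Q, f) = (Q + f) + 31 = 31 + Q + f)
((847 + w(-2, 10))/(-537 - 408))*(32 + 27*(-17)) = ((847 + (31 - 2 + 10))/(-537 - 408))*(32 + 27*(-17)) = ((847 + 39)/(-945))*(32 - 459) = (886*(-1/945))*(-427) = -886/945*(-427) = 54046/135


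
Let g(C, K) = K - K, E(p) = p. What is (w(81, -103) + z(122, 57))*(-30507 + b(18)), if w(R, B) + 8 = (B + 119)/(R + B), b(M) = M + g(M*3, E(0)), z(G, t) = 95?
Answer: -28934061/11 ≈ -2.6304e+6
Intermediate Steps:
g(C, K) = 0
b(M) = M (b(M) = M + 0 = M)
w(R, B) = -8 + (119 + B)/(B + R) (w(R, B) = -8 + (B + 119)/(R + B) = -8 + (119 + B)/(B + R))
(w(81, -103) + z(122, 57))*(-30507 + b(18)) = ((119 - 8*81 - 7*(-103))/(-103 + 81) + 95)*(-30507 + 18) = ((119 - 648 + 721)/(-22) + 95)*(-30489) = (-1/22*192 + 95)*(-30489) = (-96/11 + 95)*(-30489) = (949/11)*(-30489) = -28934061/11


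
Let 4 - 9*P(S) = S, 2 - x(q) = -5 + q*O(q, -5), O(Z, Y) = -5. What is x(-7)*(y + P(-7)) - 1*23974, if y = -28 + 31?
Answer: -216830/9 ≈ -24092.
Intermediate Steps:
y = 3
x(q) = 7 + 5*q (x(q) = 2 - (-5 + q*(-5)) = 2 - (-5 - 5*q) = 2 + (5 + 5*q) = 7 + 5*q)
P(S) = 4/9 - S/9
x(-7)*(y + P(-7)) - 1*23974 = (7 + 5*(-7))*(3 + (4/9 - 1/9*(-7))) - 1*23974 = (7 - 35)*(3 + (4/9 + 7/9)) - 23974 = -28*(3 + 11/9) - 23974 = -28*38/9 - 23974 = -1064/9 - 23974 = -216830/9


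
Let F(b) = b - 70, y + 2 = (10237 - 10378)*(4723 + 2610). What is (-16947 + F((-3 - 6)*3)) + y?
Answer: -1050999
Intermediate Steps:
y = -1033955 (y = -2 + (10237 - 10378)*(4723 + 2610) = -2 - 141*7333 = -2 - 1033953 = -1033955)
F(b) = -70 + b
(-16947 + F((-3 - 6)*3)) + y = (-16947 + (-70 + (-3 - 6)*3)) - 1033955 = (-16947 + (-70 - 9*3)) - 1033955 = (-16947 + (-70 - 27)) - 1033955 = (-16947 - 97) - 1033955 = -17044 - 1033955 = -1050999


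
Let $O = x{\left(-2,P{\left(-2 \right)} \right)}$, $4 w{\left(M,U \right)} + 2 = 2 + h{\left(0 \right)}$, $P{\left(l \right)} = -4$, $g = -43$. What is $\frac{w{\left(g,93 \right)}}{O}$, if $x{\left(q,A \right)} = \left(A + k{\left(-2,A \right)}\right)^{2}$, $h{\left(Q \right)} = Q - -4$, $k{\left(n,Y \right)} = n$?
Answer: $\frac{1}{36} \approx 0.027778$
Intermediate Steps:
$h{\left(Q \right)} = 4 + Q$ ($h{\left(Q \right)} = Q + 4 = 4 + Q$)
$w{\left(M,U \right)} = 1$ ($w{\left(M,U \right)} = - \frac{1}{2} + \frac{2 + \left(4 + 0\right)}{4} = - \frac{1}{2} + \frac{2 + 4}{4} = - \frac{1}{2} + \frac{1}{4} \cdot 6 = - \frac{1}{2} + \frac{3}{2} = 1$)
$x{\left(q,A \right)} = \left(-2 + A\right)^{2}$ ($x{\left(q,A \right)} = \left(A - 2\right)^{2} = \left(-2 + A\right)^{2}$)
$O = 36$ ($O = \left(-2 - 4\right)^{2} = \left(-6\right)^{2} = 36$)
$\frac{w{\left(g,93 \right)}}{O} = 1 \cdot \frac{1}{36} = \frac{1}{36}$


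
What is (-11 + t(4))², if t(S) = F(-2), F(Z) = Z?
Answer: 169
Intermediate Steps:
t(S) = -2
(-11 + t(4))² = (-11 - 2)² = (-13)² = 169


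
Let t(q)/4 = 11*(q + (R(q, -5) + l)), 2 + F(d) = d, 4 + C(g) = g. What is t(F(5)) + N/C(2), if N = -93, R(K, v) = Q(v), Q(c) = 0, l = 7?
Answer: 973/2 ≈ 486.50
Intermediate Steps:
C(g) = -4 + g
R(K, v) = 0
F(d) = -2 + d
t(q) = 308 + 44*q (t(q) = 4*(11*(q + (0 + 7))) = 4*(11*(q + 7)) = 4*(11*(7 + q)) = 4*(77 + 11*q) = 308 + 44*q)
t(F(5)) + N/C(2) = (308 + 44*(-2 + 5)) - 93/(-4 + 2) = (308 + 44*3) - 93/(-2) = (308 + 132) - 93*(-½) = 440 + 93/2 = 973/2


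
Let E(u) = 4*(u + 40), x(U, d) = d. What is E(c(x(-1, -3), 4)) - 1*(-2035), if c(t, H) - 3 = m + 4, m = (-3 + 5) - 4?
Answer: 2215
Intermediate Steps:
m = -2 (m = 2 - 4 = -2)
c(t, H) = 5 (c(t, H) = 3 + (-2 + 4) = 3 + 2 = 5)
E(u) = 160 + 4*u (E(u) = 4*(40 + u) = 160 + 4*u)
E(c(x(-1, -3), 4)) - 1*(-2035) = (160 + 4*5) - 1*(-2035) = (160 + 20) + 2035 = 180 + 2035 = 2215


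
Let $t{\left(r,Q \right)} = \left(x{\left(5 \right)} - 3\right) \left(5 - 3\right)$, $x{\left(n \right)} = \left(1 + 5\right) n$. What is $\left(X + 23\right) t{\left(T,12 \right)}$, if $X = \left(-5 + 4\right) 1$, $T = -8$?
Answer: $1188$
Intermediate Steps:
$x{\left(n \right)} = 6 n$
$t{\left(r,Q \right)} = 54$ ($t{\left(r,Q \right)} = \left(6 \cdot 5 - 3\right) \left(5 - 3\right) = \left(30 - 3\right) 2 = 27 \cdot 2 = 54$)
$X = -1$ ($X = \left(-1\right) 1 = -1$)
$\left(X + 23\right) t{\left(T,12 \right)} = \left(-1 + 23\right) 54 = 22 \cdot 54 = 1188$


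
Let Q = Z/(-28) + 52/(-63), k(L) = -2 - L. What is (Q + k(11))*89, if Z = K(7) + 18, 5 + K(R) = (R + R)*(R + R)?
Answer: -477485/252 ≈ -1894.8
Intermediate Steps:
K(R) = -5 + 4*R² (K(R) = -5 + (R + R)*(R + R) = -5 + (2*R)*(2*R) = -5 + 4*R²)
Z = 209 (Z = (-5 + 4*7²) + 18 = (-5 + 4*49) + 18 = (-5 + 196) + 18 = 191 + 18 = 209)
Q = -2089/252 (Q = 209/(-28) + 52/(-63) = 209*(-1/28) + 52*(-1/63) = -209/28 - 52/63 = -2089/252 ≈ -8.2897)
(Q + k(11))*89 = (-2089/252 + (-2 - 1*11))*89 = (-2089/252 + (-2 - 11))*89 = (-2089/252 - 13)*89 = -5365/252*89 = -477485/252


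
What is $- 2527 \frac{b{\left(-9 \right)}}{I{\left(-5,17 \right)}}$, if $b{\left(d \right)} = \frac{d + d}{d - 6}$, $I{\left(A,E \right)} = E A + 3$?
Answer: $\frac{7581}{205} \approx 36.98$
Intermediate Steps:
$I{\left(A,E \right)} = 3 + A E$ ($I{\left(A,E \right)} = A E + 3 = 3 + A E$)
$b{\left(d \right)} = \frac{2 d}{-6 + d}$
$- 2527 \frac{b{\left(-9 \right)}}{I{\left(-5,17 \right)}} = - 2527 \frac{2 \left(-9\right) \frac{1}{-6 - 9}}{3 - 85} = - 2527 \frac{2 \left(-9\right) \frac{1}{-15}}{3 - 85} = - 2527 \frac{2 \left(-9\right) \left(- \frac{1}{15}\right)}{-82} = - 2527 \cdot \frac{6}{5} \left(- \frac{1}{82}\right) = \left(-2527\right) \left(- \frac{3}{205}\right) = \frac{7581}{205}$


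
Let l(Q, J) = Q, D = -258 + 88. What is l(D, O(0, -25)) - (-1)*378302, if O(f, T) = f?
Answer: 378132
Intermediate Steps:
D = -170
l(D, O(0, -25)) - (-1)*378302 = -170 - (-1)*378302 = -170 - 1*(-378302) = -170 + 378302 = 378132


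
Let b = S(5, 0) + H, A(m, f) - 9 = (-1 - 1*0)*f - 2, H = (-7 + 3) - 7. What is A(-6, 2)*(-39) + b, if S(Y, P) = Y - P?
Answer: -201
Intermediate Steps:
H = -11 (H = -4 - 7 = -11)
A(m, f) = 7 - f (A(m, f) = 9 + ((-1 - 1*0)*f - 2) = 9 + ((-1 + 0)*f - 2) = 9 + (-f - 2) = 9 + (-2 - f) = 7 - f)
b = -6 (b = (5 - 1*0) - 11 = (5 + 0) - 11 = 5 - 11 = -6)
A(-6, 2)*(-39) + b = (7 - 1*2)*(-39) - 6 = (7 - 2)*(-39) - 6 = 5*(-39) - 6 = -195 - 6 = -201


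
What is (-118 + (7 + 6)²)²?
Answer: 2601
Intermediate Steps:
(-118 + (7 + 6)²)² = (-118 + 13²)² = (-118 + 169)² = 51² = 2601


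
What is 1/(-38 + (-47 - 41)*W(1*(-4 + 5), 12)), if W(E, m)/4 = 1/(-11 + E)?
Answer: -5/14 ≈ -0.35714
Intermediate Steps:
W(E, m) = 4/(-11 + E)
1/(-38 + (-47 - 41)*W(1*(-4 + 5), 12)) = 1/(-38 + (-47 - 41)*(4/(-11 + 1*(-4 + 5)))) = 1/(-38 - 352/(-11 + 1*1)) = 1/(-38 - 352/(-11 + 1)) = 1/(-38 - 352/(-10)) = 1/(-38 - 352*(-1)/10) = 1/(-38 - 88*(-⅖)) = 1/(-38 + 176/5) = 1/(-14/5) = -5/14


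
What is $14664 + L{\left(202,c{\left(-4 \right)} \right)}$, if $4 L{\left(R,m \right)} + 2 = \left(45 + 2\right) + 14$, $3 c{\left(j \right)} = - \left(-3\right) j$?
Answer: $\frac{58715}{4} \approx 14679.0$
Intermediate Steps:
$c{\left(j \right)} = j$ ($c{\left(j \right)} = \frac{\left(-1\right) \left(- 3 j\right)}{3} = \frac{3 j}{3} = j$)
$L{\left(R,m \right)} = \frac{59}{4}$ ($L{\left(R,m \right)} = - \frac{1}{2} + \frac{\left(45 + 2\right) + 14}{4} = - \frac{1}{2} + \frac{47 + 14}{4} = - \frac{1}{2} + \frac{1}{4} \cdot 61 = - \frac{1}{2} + \frac{61}{4} = \frac{59}{4}$)
$14664 + L{\left(202,c{\left(-4 \right)} \right)} = 14664 + \frac{59}{4} = \frac{58715}{4}$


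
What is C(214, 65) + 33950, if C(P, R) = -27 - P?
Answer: 33709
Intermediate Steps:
C(214, 65) + 33950 = (-27 - 1*214) + 33950 = (-27 - 214) + 33950 = -241 + 33950 = 33709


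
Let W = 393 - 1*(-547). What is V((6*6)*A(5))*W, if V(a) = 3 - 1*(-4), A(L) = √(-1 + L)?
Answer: 6580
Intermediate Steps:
V(a) = 7 (V(a) = 3 + 4 = 7)
W = 940 (W = 393 + 547 = 940)
V((6*6)*A(5))*W = 7*940 = 6580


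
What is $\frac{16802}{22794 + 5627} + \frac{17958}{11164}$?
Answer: $\frac{348980923}{158646022} \approx 2.1997$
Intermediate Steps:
$\frac{16802}{22794 + 5627} + \frac{17958}{11164} = \frac{16802}{28421} + 17958 \cdot \frac{1}{11164} = 16802 \cdot \frac{1}{28421} + \frac{8979}{5582} = \frac{16802}{28421} + \frac{8979}{5582} = \frac{348980923}{158646022}$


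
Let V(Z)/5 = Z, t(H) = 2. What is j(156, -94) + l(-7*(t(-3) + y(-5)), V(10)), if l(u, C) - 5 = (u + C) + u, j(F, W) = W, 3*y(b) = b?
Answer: -131/3 ≈ -43.667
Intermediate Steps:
y(b) = b/3
V(Z) = 5*Z
l(u, C) = 5 + C + 2*u (l(u, C) = 5 + ((u + C) + u) = 5 + ((C + u) + u) = 5 + (C + 2*u) = 5 + C + 2*u)
j(156, -94) + l(-7*(t(-3) + y(-5)), V(10)) = -94 + (5 + 5*10 + 2*(-7*(2 + (1/3)*(-5)))) = -94 + (5 + 50 + 2*(-7*(2 - 5/3))) = -94 + (5 + 50 + 2*(-7*1/3)) = -94 + (5 + 50 + 2*(-7/3)) = -94 + (5 + 50 - 14/3) = -94 + 151/3 = -131/3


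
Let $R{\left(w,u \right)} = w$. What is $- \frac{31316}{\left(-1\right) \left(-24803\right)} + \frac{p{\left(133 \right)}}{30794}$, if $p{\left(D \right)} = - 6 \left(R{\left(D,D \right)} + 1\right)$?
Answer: $- \frac{492143258}{381891791} \approx -1.2887$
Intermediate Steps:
$p{\left(D \right)} = -6 - 6 D$ ($p{\left(D \right)} = - 6 \left(D + 1\right) = - 6 \left(1 + D\right) = -6 - 6 D$)
$- \frac{31316}{\left(-1\right) \left(-24803\right)} + \frac{p{\left(133 \right)}}{30794} = - \frac{31316}{\left(-1\right) \left(-24803\right)} + \frac{-6 - 798}{30794} = - \frac{31316}{24803} + \left(-6 - 798\right) \frac{1}{30794} = \left(-31316\right) \frac{1}{24803} - \frac{402}{15397} = - \frac{31316}{24803} - \frac{402}{15397} = - \frac{492143258}{381891791}$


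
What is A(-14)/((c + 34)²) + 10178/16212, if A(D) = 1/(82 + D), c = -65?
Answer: 23754577/37836492 ≈ 0.62782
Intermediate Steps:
A(-14)/((c + 34)²) + 10178/16212 = 1/((82 - 14)*((-65 + 34)²)) + 10178/16212 = 1/(68*((-31)²)) + 10178*(1/16212) = (1/68)/961 + 727/1158 = (1/68)*(1/961) + 727/1158 = 1/65348 + 727/1158 = 23754577/37836492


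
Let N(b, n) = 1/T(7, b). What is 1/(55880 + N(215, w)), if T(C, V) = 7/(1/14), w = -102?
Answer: 98/5476241 ≈ 1.7895e-5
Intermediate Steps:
T(C, V) = 98 (T(C, V) = 7/(1/14) = 7*14 = 98)
N(b, n) = 1/98
1/(55880 + N(215, w)) = 1/(55880 + 1/98) = 1/(5476241/98) = 98/5476241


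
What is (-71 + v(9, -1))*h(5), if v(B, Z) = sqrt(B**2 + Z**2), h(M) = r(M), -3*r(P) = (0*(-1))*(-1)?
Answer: 0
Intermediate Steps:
r(P) = 0 (r(P) = -0*(-1)*(-1)/3 = -0*(-1) = -1/3*0 = 0)
h(M) = 0
(-71 + v(9, -1))*h(5) = (-71 + sqrt(9**2 + (-1)**2))*0 = (-71 + sqrt(81 + 1))*0 = (-71 + sqrt(82))*0 = 0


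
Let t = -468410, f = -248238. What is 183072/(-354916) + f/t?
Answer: 293860311/20780775445 ≈ 0.014141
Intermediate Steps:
183072/(-354916) + f/t = 183072/(-354916) - 248238/(-468410) = 183072*(-1/354916) - 248238*(-1/468410) = -45768/88729 + 124119/234205 = 293860311/20780775445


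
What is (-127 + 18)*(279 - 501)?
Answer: 24198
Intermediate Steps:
(-127 + 18)*(279 - 501) = -109*(-222) = 24198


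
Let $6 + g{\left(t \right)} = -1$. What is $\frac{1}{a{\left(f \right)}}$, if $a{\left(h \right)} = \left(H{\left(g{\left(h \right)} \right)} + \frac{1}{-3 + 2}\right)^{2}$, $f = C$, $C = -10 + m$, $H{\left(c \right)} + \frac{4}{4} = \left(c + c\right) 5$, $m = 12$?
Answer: $\frac{1}{5184} \approx 0.0001929$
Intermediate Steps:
$g{\left(t \right)} = -7$ ($g{\left(t \right)} = -6 - 1 = -7$)
$H{\left(c \right)} = -1 + 10 c$ ($H{\left(c \right)} = -1 + \left(c + c\right) 5 = -1 + 2 c 5 = -1 + 10 c$)
$C = 2$ ($C = -10 + 12 = 2$)
$f = 2$
$a{\left(h \right)} = 5184$ ($a{\left(h \right)} = \left(\left(-1 + 10 \left(-7\right)\right) + \frac{1}{-3 + 2}\right)^{2} = \left(\left(-1 - 70\right) + \frac{1}{-1}\right)^{2} = \left(-71 - 1\right)^{2} = \left(-72\right)^{2} = 5184$)
$\frac{1}{a{\left(f \right)}} = \frac{1}{5184}$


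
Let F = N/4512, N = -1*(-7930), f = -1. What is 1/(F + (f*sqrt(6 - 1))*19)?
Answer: -1789008/1834178251 - 96701184*sqrt(5)/9170891255 ≈ -0.024553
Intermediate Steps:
N = 7930
F = 3965/2256 (F = 7930/4512 = 7930*(1/4512) = 3965/2256 ≈ 1.7575)
1/(F + (f*sqrt(6 - 1))*19) = 1/(3965/2256 - sqrt(6 - 1)*19) = 1/(3965/2256 - sqrt(5)*19) = 1/(3965/2256 - 19*sqrt(5))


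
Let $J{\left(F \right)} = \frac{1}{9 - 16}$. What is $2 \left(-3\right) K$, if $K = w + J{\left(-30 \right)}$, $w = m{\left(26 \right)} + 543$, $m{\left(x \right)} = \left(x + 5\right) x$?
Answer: $- \frac{56652}{7} \approx -8093.1$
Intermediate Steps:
$m{\left(x \right)} = x \left(5 + x\right)$ ($m{\left(x \right)} = \left(5 + x\right) x = x \left(5 + x\right)$)
$w = 1349$ ($w = 26 \left(5 + 26\right) + 543 = 26 \cdot 31 + 543 = 806 + 543 = 1349$)
$J{\left(F \right)} = - \frac{1}{7}$ ($J{\left(F \right)} = \frac{1}{-7} = - \frac{1}{7}$)
$K = \frac{9442}{7}$ ($K = 1349 - \frac{1}{7} = \frac{9442}{7} \approx 1348.9$)
$2 \left(-3\right) K = 2 \left(-3\right) \frac{9442}{7} = \left(-6\right) \frac{9442}{7} = - \frac{56652}{7}$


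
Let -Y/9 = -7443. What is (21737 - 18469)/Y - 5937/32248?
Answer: -292315355/2160196776 ≈ -0.13532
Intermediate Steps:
Y = 66987 (Y = -9*(-7443) = 66987)
(21737 - 18469)/Y - 5937/32248 = (21737 - 18469)/66987 - 5937/32248 = 3268*(1/66987) - 5937*1/32248 = 3268/66987 - 5937/32248 = -292315355/2160196776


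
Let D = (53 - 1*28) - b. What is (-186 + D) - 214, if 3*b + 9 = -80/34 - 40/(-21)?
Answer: -398252/1071 ≈ -371.85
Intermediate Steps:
b = -3373/1071 (b = -3 + (-80/34 - 40/(-21))/3 = -3 + (-80*1/34 - 40*(-1/21))/3 = -3 + (-40/17 + 40/21)/3 = -3 + (⅓)*(-160/357) = -3 - 160/1071 = -3373/1071 ≈ -3.1494)
D = 30148/1071 (D = (53 - 1*28) - 1*(-3373/1071) = (53 - 28) + 3373/1071 = 25 + 3373/1071 = 30148/1071 ≈ 28.149)
(-186 + D) - 214 = (-186 + 30148/1071) - 214 = -169058/1071 - 214 = -398252/1071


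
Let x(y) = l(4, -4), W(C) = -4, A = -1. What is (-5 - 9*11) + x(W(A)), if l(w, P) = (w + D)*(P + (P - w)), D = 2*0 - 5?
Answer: -92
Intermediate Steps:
D = -5 (D = 0 - 5 = -5)
l(w, P) = (-5 + w)*(-w + 2*P) (l(w, P) = (w - 5)*(P + (P - w)) = (-5 + w)*(-w + 2*P))
x(y) = 12 (x(y) = -1*4² - 10*(-4) + 5*4 + 2*(-4)*4 = -1*16 + 40 + 20 - 32 = -16 + 40 + 20 - 32 = 12)
(-5 - 9*11) + x(W(A)) = (-5 - 9*11) + 12 = (-5 - 99) + 12 = -104 + 12 = -92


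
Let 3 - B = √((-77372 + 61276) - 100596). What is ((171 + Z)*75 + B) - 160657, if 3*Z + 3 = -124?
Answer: -151004 - 2*I*√29173 ≈ -1.51e+5 - 341.6*I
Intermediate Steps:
Z = -127/3 (Z = -1 + (⅓)*(-124) = -1 - 124/3 = -127/3 ≈ -42.333)
B = 3 - 2*I*√29173 (B = 3 - √((-77372 + 61276) - 100596) = 3 - √(-16096 - 100596) = 3 - √(-116692) = 3 - 2*I*√29173 ≈ 3.0 - 341.6*I)
((171 + Z)*75 + B) - 160657 = ((171 - 127/3)*75 + (3 - 2*I*√29173)) - 160657 = ((386/3)*75 + (3 - 2*I*√29173)) - 160657 = (9650 + (3 - 2*I*√29173)) - 160657 = (9653 - 2*I*√29173) - 160657 = -151004 - 2*I*√29173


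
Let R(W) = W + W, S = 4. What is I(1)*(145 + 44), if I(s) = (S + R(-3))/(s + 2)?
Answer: -126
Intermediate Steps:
R(W) = 2*W
I(s) = -2/(2 + s) (I(s) = (4 + 2*(-3))/(s + 2) = (4 - 6)/(2 + s) = -2/(2 + s))
I(1)*(145 + 44) = (-2/(2 + 1))*(145 + 44) = -2/3*189 = -2*⅓*189 = -⅔*189 = -126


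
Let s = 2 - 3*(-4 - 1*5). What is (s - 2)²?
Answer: 729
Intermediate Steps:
s = 29 (s = 2 - 3*(-4 - 5) = 2 - 3*(-9) = 2 + 27 = 29)
(s - 2)² = (29 - 2)² = 27² = 729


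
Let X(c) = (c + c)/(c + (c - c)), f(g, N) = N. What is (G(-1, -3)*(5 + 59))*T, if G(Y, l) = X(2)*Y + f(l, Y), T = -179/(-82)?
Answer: -17184/41 ≈ -419.12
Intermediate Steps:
X(c) = 2 (X(c) = (2*c)/(c + 0) = (2*c)/c = 2)
T = 179/82 (T = -179*(-1/82) = 179/82 ≈ 2.1829)
G(Y, l) = 3*Y (G(Y, l) = 2*Y + Y = 3*Y)
(G(-1, -3)*(5 + 59))*T = ((3*(-1))*(5 + 59))*(179/82) = -3*64*(179/82) = -192*179/82 = -17184/41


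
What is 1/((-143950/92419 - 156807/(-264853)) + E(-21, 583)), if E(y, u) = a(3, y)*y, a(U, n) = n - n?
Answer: -24477449407/23633643217 ≈ -1.0357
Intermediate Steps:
a(U, n) = 0
E(y, u) = 0 (E(y, u) = 0*y = 0)
1/((-143950/92419 - 156807/(-264853)) + E(-21, 583)) = 1/((-143950/92419 - 156807/(-264853)) + 0) = 1/((-143950*1/92419 - 156807*(-1/264853)) + 0) = 1/((-143950/92419 + 156807/264853) + 0) = 1/(-23633643217/24477449407 + 0) = 1/(-23633643217/24477449407) = -24477449407/23633643217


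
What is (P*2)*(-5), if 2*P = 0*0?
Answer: 0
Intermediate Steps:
P = 0 (P = (0*0)/2 = (1/2)*0 = 0)
(P*2)*(-5) = (0*2)*(-5) = 0*(-5) = 0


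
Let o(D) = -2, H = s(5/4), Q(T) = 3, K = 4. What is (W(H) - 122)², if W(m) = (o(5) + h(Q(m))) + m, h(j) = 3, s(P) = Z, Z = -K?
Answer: 15625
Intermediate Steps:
Z = -4 (Z = -1*4 = -4)
s(P) = -4
H = -4
W(m) = 1 + m (W(m) = (-2 + 3) + m = 1 + m)
(W(H) - 122)² = ((1 - 4) - 122)² = (-3 - 122)² = (-125)² = 15625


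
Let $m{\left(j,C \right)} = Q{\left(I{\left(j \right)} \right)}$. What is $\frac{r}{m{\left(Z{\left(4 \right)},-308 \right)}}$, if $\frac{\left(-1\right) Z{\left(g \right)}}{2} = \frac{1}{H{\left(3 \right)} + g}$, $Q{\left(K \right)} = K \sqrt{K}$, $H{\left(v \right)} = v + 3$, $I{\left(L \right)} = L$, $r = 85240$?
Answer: $426200 i \sqrt{5} \approx 9.5301 \cdot 10^{5} i$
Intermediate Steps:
$H{\left(v \right)} = 3 + v$
$Q{\left(K \right)} = K^{\frac{3}{2}}$
$Z{\left(g \right)} = - \frac{2}{6 + g}$ ($Z{\left(g \right)} = - \frac{2}{\left(3 + 3\right) + g} = - \frac{2}{6 + g}$)
$m{\left(j,C \right)} = j^{\frac{3}{2}}$
$\frac{r}{m{\left(Z{\left(4 \right)},-308 \right)}} = \frac{85240}{\left(- \frac{2}{6 + 4}\right)^{\frac{3}{2}}} = \frac{85240}{\left(- \frac{2}{10}\right)^{\frac{3}{2}}} = \frac{85240}{\left(\left(-2\right) \frac{1}{10}\right)^{\frac{3}{2}}} = \frac{85240}{\left(- \frac{1}{5}\right)^{\frac{3}{2}}} = \frac{85240}{\left(- \frac{1}{25}\right) i \sqrt{5}} = 85240 \cdot 5 i \sqrt{5} = 426200 i \sqrt{5}$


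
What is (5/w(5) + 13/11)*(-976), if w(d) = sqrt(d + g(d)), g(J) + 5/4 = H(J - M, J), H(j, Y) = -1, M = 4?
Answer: -12688/11 - 9760*sqrt(11)/11 ≈ -4096.2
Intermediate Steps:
g(J) = -9/4 (g(J) = -5/4 - 1 = -9/4)
w(d) = sqrt(-9/4 + d) (w(d) = sqrt(d - 9/4) = sqrt(-9/4 + d))
(5/w(5) + 13/11)*(-976) = (5/((sqrt(-9 + 4*5)/2)) + 13/11)*(-976) = (5/((sqrt(-9 + 20)/2)) + 13*(1/11))*(-976) = (5/((sqrt(11)/2)) + 13/11)*(-976) = (5*(2*sqrt(11)/11) + 13/11)*(-976) = (10*sqrt(11)/11 + 13/11)*(-976) = (13/11 + 10*sqrt(11)/11)*(-976) = -12688/11 - 9760*sqrt(11)/11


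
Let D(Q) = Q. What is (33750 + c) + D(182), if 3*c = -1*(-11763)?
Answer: 37853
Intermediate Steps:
c = 3921 (c = (-1*(-11763))/3 = (⅓)*11763 = 3921)
(33750 + c) + D(182) = (33750 + 3921) + 182 = 37671 + 182 = 37853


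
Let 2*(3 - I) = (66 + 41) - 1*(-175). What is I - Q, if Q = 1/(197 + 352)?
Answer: -75763/549 ≈ -138.00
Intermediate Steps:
Q = 1/549 ≈ 0.0018215
I = -138 (I = 3 - ((66 + 41) - 1*(-175))/2 = 3 - (107 + 175)/2 = 3 - ½*282 = 3 - 141 = -138)
I - Q = -138 - 1*1/549 = -138 - 1/549 = -75763/549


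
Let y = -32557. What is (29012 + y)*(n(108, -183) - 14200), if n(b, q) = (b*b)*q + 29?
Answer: 7617081235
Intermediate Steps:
n(b, q) = 29 + q*b**2 (n(b, q) = b**2*q + 29 = q*b**2 + 29 = 29 + q*b**2)
(29012 + y)*(n(108, -183) - 14200) = (29012 - 32557)*((29 - 183*108**2) - 14200) = -3545*((29 - 183*11664) - 14200) = -3545*((29 - 2134512) - 14200) = -3545*(-2134483 - 14200) = -3545*(-2148683) = 7617081235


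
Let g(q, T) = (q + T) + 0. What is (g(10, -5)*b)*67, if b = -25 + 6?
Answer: -6365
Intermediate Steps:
b = -19
g(q, T) = T + q (g(q, T) = (T + q) + 0 = T + q)
(g(10, -5)*b)*67 = ((-5 + 10)*(-19))*67 = (5*(-19))*67 = -95*67 = -6365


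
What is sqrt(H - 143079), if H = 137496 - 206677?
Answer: 2*I*sqrt(53065) ≈ 460.72*I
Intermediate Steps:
H = -69181
sqrt(H - 143079) = sqrt(-69181 - 143079) = sqrt(-212260) = 2*I*sqrt(53065)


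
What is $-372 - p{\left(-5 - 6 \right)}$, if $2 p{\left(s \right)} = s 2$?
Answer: $-361$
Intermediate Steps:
$p{\left(s \right)} = s$ ($p{\left(s \right)} = \frac{s 2}{2} = \frac{2 s}{2} = s$)
$-372 - p{\left(-5 - 6 \right)} = -372 - \left(-5 - 6\right) = -372 - -11 = -372 + 11 = -361$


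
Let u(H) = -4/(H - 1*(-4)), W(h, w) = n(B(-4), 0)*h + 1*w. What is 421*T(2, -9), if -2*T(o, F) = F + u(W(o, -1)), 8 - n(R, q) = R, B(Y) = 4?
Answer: 43363/22 ≈ 1971.0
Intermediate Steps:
n(R, q) = 8 - R
W(h, w) = w + 4*h (W(h, w) = (8 - 1*4)*h + 1*w = (8 - 4)*h + w = 4*h + w = w + 4*h)
u(H) = -4/(4 + H) (u(H) = -4/(H + 4) = -4/(4 + H))
T(o, F) = 2/(3 + 4*o) - F/2 (T(o, F) = -(F - 4/(4 + (-1 + 4*o)))/2 = -(F - 4/(3 + 4*o))/2 = 2/(3 + 4*o) - F/2)
421*T(2, -9) = 421*((4 - 1*(-9)*(3 + 4*2))/(2*(3 + 4*2))) = 421*((4 - 1*(-9)*(3 + 8))/(2*(3 + 8))) = 421*((1/2)*(4 - 1*(-9)*11)/11) = 421*((1/2)*(1/11)*(4 + 99)) = 421*((1/2)*(1/11)*103) = 421*(103/22) = 43363/22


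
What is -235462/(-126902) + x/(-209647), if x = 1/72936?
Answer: 1800202774936301/970217413225992 ≈ 1.8555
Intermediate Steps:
x = 1/72936 ≈ 1.3711e-5
-235462/(-126902) + x/(-209647) = -235462/(-126902) + (1/72936)/(-209647) = -235462*(-1/126902) + (1/72936)*(-1/209647) = 117731/63451 - 1/15290813592 = 1800202774936301/970217413225992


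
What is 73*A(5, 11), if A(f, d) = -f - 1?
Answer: -438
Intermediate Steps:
A(f, d) = -1 - f
73*A(5, 11) = 73*(-1 - 1*5) = 73*(-1 - 5) = 73*(-6) = -438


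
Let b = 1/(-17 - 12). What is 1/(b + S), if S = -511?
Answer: -29/14820 ≈ -0.0019568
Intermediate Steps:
b = -1/29 (b = 1/(-29) = -1/29 ≈ -0.034483)
1/(b + S) = 1/(-1/29 - 511) = 1/(-14820/29) = -29/14820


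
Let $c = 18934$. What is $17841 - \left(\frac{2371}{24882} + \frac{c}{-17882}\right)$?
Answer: $\frac{3969300950825}{222469962} \approx 17842.0$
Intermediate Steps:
$17841 - \left(\frac{2371}{24882} + \frac{c}{-17882}\right) = 17841 - \left(\frac{2371}{24882} + \frac{18934}{-17882}\right) = 17841 - \left(2371 \cdot \frac{1}{24882} + 18934 \left(- \frac{1}{17882}\right)\right) = 17841 - \left(\frac{2371}{24882} - \frac{9467}{8941}\right) = 17841 - - \frac{214358783}{222469962} = 17841 + \frac{214358783}{222469962} = \frac{3969300950825}{222469962}$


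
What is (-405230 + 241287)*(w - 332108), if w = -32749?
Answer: 59815751151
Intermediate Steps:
(-405230 + 241287)*(w - 332108) = (-405230 + 241287)*(-32749 - 332108) = -163943*(-364857) = 59815751151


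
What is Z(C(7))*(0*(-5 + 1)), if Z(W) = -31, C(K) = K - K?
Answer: 0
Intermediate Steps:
C(K) = 0
Z(C(7))*(0*(-5 + 1)) = -0*(-5 + 1) = -0*(-4) = -31*0 = 0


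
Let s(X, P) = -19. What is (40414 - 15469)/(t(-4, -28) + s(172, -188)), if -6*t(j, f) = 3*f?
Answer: -4989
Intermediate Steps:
t(j, f) = -f/2
(40414 - 15469)/(t(-4, -28) + s(172, -188)) = (40414 - 15469)/(-1/2*(-28) - 19) = 24945/(14 - 19) = 24945/(-5) = 24945*(-1/5) = -4989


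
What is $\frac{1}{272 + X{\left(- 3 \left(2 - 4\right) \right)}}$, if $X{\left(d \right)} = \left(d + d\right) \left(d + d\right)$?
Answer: $\frac{1}{416} \approx 0.0024038$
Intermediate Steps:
$X{\left(d \right)} = 4 d^{2}$ ($X{\left(d \right)} = 2 d 2 d = 4 d^{2}$)
$\frac{1}{272 + X{\left(- 3 \left(2 - 4\right) \right)}} = \frac{1}{272 + 4 \left(- 3 \left(2 - 4\right)\right)^{2}} = \frac{1}{272 + 4 \left(\left(-3\right) \left(-2\right)\right)^{2}} = \frac{1}{272 + 4 \cdot 6^{2}} = \frac{1}{272 + 4 \cdot 36} = \frac{1}{272 + 144} = \frac{1}{416}$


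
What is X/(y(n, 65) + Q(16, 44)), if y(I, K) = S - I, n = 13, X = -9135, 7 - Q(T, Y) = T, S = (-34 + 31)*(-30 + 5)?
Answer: -9135/53 ≈ -172.36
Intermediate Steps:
S = 75 (S = -3*(-25) = 75)
Q(T, Y) = 7 - T
y(I, K) = 75 - I
X/(y(n, 65) + Q(16, 44)) = -9135/((75 - 1*13) + (7 - 1*16)) = -9135/((75 - 13) + (7 - 16)) = -9135/(62 - 9) = -9135/53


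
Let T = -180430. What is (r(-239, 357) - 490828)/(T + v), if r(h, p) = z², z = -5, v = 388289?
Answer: -490803/207859 ≈ -2.3612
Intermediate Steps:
r(h, p) = 25 (r(h, p) = (-5)² = 25)
(r(-239, 357) - 490828)/(T + v) = (25 - 490828)/(-180430 + 388289) = -490803/207859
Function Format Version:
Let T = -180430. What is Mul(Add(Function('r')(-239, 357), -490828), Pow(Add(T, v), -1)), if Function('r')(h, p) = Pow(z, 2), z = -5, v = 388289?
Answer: Rational(-490803, 207859) ≈ -2.3612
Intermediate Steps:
Function('r')(h, p) = 25 (Function('r')(h, p) = Pow(-5, 2) = 25)
Mul(Add(Function('r')(-239, 357), -490828), Pow(Add(T, v), -1)) = Mul(Add(25, -490828), Pow(Add(-180430, 388289), -1)) = Mul(-490803, Pow(207859, -1)) = Mul(-490803, Rational(1, 207859)) = Rational(-490803, 207859)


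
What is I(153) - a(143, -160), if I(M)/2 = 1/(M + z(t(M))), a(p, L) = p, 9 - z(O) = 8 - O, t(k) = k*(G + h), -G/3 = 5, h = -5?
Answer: -207780/1453 ≈ -143.00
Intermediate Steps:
G = -15 (G = -3*5 = -15)
t(k) = -20*k (t(k) = k*(-15 - 5) = k*(-20) = -20*k)
z(O) = 1 + O (z(O) = 9 - (8 - O) = 9 + (-8 + O) = 1 + O)
I(M) = 2/(1 - 19*M) (I(M) = 2/(M + (1 - 20*M)) = 2/(1 - 19*M))
I(153) - a(143, -160) = -2/(-1 + 19*153) - 1*143 = -2/(-1 + 2907) - 143 = -2/2906 - 143 = -2*1/2906 - 143 = -1/1453 - 143 = -207780/1453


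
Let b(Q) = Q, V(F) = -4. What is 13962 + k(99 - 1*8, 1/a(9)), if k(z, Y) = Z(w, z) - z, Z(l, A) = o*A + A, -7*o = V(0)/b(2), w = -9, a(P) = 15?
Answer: 13988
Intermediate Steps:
o = 2/7 (o = -(-4)/(7*2) = -⅐*(-2) = 2/7 ≈ 0.28571)
Z(l, A) = 9*A/7 (Z(l, A) = 2*A/7 + A = 9*A/7)
k(z, Y) = 2*z/7 (k(z, Y) = 9*z/7 - z = 2*z/7)
13962 + k(99 - 1*8, 1/a(9)) = 13962 + 2*(99 - 1*8)/7 = 13962 + 2*(99 - 8)/7 = 13962 + (2/7)*91 = 13962 + 26 = 13988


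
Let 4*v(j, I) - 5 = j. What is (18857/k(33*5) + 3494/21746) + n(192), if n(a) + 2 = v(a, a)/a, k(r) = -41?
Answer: -158006606939/342369024 ≈ -461.51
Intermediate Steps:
v(j, I) = 5/4 + j/4
n(a) = -2 + (5/4 + a/4)/a
(18857/k(33*5) + 3494/21746) + n(192) = (18857/(-41) + 3494/21746) + (¼)*(5 - 7*192)/192 = (18857*(-1/41) + 3494*(1/21746)) + (¼)*(1/192)*(5 - 1344) = (-18857/41 + 1747/10873) + (¼)*(1/192)*(-1339) = -204960534/445793 - 1339/768 = -158006606939/342369024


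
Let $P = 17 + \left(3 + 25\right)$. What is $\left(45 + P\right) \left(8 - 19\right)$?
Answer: $-990$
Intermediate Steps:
$P = 45$ ($P = 17 + 28 = 45$)
$\left(45 + P\right) \left(8 - 19\right) = \left(45 + 45\right) \left(8 - 19\right) = 90 \left(-11\right) = -990$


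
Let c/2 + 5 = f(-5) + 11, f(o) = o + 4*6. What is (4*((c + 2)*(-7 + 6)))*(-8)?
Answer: 1664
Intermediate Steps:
f(o) = 24 + o (f(o) = o + 24 = 24 + o)
c = 50 (c = -10 + 2*((24 - 5) + 11) = -10 + 2*(19 + 11) = -10 + 2*30 = -10 + 60 = 50)
(4*((c + 2)*(-7 + 6)))*(-8) = (4*((50 + 2)*(-7 + 6)))*(-8) = (4*(52*(-1)))*(-8) = (4*(-52))*(-8) = -208*(-8) = 1664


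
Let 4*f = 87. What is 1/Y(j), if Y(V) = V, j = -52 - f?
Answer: -4/295 ≈ -0.013559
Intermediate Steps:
f = 87/4 (f = (¼)*87 = 87/4 ≈ 21.750)
j = -295/4 (j = -52 - 1*87/4 = -52 - 87/4 = -295/4 ≈ -73.750)
1/Y(j) = 1/(-295/4) = -4/295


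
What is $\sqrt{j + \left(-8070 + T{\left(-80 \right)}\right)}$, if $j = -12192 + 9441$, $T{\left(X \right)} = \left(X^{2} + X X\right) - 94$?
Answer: $\sqrt{1885} \approx 43.417$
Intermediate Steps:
$T{\left(X \right)} = -94 + 2 X^{2}$ ($T{\left(X \right)} = \left(X^{2} + X^{2}\right) - 94 = 2 X^{2} - 94 = -94 + 2 X^{2}$)
$j = -2751$
$\sqrt{j + \left(-8070 + T{\left(-80 \right)}\right)} = \sqrt{-2751 - \left(8164 - 12800\right)} = \sqrt{-2751 + \left(-8070 + \left(-94 + 2 \cdot 6400\right)\right)} = \sqrt{-2751 + \left(-8070 + \left(-94 + 12800\right)\right)} = \sqrt{-2751 + \left(-8070 + 12706\right)} = \sqrt{-2751 + 4636} = \sqrt{1885}$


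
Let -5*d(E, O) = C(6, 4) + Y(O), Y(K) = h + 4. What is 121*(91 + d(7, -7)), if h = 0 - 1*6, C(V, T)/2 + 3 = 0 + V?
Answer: 54571/5 ≈ 10914.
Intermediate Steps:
C(V, T) = -6 + 2*V (C(V, T) = -6 + 2*(0 + V) = -6 + 2*V)
h = -6 (h = 0 - 6 = -6)
Y(K) = -2 (Y(K) = -6 + 4 = -2)
d(E, O) = -4/5 (d(E, O) = -((-6 + 2*6) - 2)/5 = -((-6 + 12) - 2)/5 = -(6 - 2)/5 = -1/5*4 = -4/5)
121*(91 + d(7, -7)) = 121*(91 - 4/5) = 121*(451/5) = 54571/5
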